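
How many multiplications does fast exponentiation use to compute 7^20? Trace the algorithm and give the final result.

Computing 7^20 by squaring (build up from 7^1; each line after the first costs one multiplication):

7^1 = 7
7^2 = (7^1)^2 = 7^2 = 49
7^4 = (7^2)^2 = 49^2 = 2401
7^5 = 7 * 7^4 = 7 * 2401 = 16807
7^10 = (7^5)^2 = 16807^2 = 282475249
7^20 = (7^10)^2 = 282475249^2 = 79792266297612001

Result: 79792266297612001
Multiplications needed: 5 (5 lines after 7^1)

7^20 = 79792266297612001. Using exponentiation by squaring, this requires 5 multiplications. The key idea: if the exponent is even, square the half-power; if odd, multiply by the base once.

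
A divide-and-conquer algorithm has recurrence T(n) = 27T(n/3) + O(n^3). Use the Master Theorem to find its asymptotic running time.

Master Theorem for T(n) = 27T(n/3) + O(n^3):

a = 27, b = 3, c = 3
log_b(a) = log_3(27) = 3.0000

Case 2: c = 3 = log_3(27) = 3.0000
T(n) = O(n^3 log n) = O(n^3 log n)

For T(n) = 27T(n/3) + O(n^3): log_3(27) = 3.0000. This is Case 2 of the Master Theorem (c = log_b(a), equal work at all levels), giving O(n^3 log n).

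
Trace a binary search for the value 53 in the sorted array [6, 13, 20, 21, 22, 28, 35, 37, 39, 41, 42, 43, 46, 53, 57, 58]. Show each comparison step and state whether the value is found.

Binary search for 53 in [6, 13, 20, 21, 22, 28, 35, 37, 39, 41, 42, 43, 46, 53, 57, 58]:

lo=0, hi=15, mid=7, arr[mid]=37 -> 37 < 53, search right half
lo=8, hi=15, mid=11, arr[mid]=43 -> 43 < 53, search right half
lo=12, hi=15, mid=13, arr[mid]=53 -> Found target at index 13!

Binary search finds 53 at index 13 after 3 comparisons. The search repeatedly halves the search space by comparing with the middle element.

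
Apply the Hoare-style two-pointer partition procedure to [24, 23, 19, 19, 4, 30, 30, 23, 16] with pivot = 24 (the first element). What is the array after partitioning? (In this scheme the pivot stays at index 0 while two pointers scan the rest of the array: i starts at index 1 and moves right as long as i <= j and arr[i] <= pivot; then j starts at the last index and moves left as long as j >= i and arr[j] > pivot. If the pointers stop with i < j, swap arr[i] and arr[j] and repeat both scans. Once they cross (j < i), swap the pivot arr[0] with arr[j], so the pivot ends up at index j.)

Hoare-style two-pointer partition with pivot = 24:

Initial array: [24, 23, 19, 19, 4, 30, 30, 23, 16]

Pointers start at i = 1, j = 8.
i stops at index 5 (arr[5]=30 > 24), j stops at index 8 (arr[8]=16 <= 24): swap arr[5] and arr[8], array becomes [24, 23, 19, 19, 4, 16, 30, 23, 30]
i stops at index 6 (arr[6]=30 > 24), j stops at index 7 (arr[7]=23 <= 24): swap arr[6] and arr[7], array becomes [24, 23, 19, 19, 4, 16, 23, 30, 30]
i ends at 7, j ends at 6: the pointers have crossed (j < i), so scanning stops.

Swap pivot arr[0] with arr[6] to place pivot at position 6: [23, 23, 19, 19, 4, 16, 24, 30, 30]
Pivot position: 6

After partitioning with pivot 24, the array becomes [23, 23, 19, 19, 4, 16, 24, 30, 30]. The pivot is placed at index 6. All elements to the left of the pivot are <= 24, and all elements to the right are > 24.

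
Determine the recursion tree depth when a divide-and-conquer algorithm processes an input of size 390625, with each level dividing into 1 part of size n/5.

For divide and conquer with division factor 5:

Problem sizes at each level:
Level 0: 390625
Level 1: 78125
Level 2: 15625
Level 3: 3125
Level 4: 625
Level 5: 125
Level 6: 25
Level 7: 5
Level 8: 1

The root is level 0 and the size-1 base case is level 8 (the tree spans levels 0 through 8, i.e. 9 levels counting the root), so the depth is the number of divisions: log_5(390625) = 8

The recursion tree depth is log_5(390625) = 8. At each level, the problem size is divided by 5, so it takes 8 divisions to reduce to a base case of size 1. The algorithm makes 1 recursive call at each level.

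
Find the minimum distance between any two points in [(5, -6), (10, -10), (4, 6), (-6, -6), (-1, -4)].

Computing all pairwise distances among 5 points:

d((5, -6), (10, -10)) = 6.4031
d((5, -6), (4, 6)) = 12.0416
d((5, -6), (-6, -6)) = 11.0
d((5, -6), (-1, -4)) = 6.3246
d((10, -10), (4, 6)) = 17.088
d((10, -10), (-6, -6)) = 16.4924
d((10, -10), (-1, -4)) = 12.53
d((4, 6), (-6, -6)) = 15.6205
d((4, 6), (-1, -4)) = 11.1803
d((-6, -6), (-1, -4)) = 5.3852 <-- minimum

Closest pair: (-6, -6) and (-1, -4) with distance 5.3852

The closest pair is (-6, -6) and (-1, -4) with Euclidean distance 5.3852. For 5 points, brute-force pairwise comparison is shown above. For large n, the divide-and-conquer algorithm (sort by x, recurse on halves, check the dividing strip) achieves O(n log n).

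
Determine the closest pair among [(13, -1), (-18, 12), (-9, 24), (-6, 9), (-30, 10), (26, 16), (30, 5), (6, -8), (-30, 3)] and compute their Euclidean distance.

Computing all pairwise distances among 9 points:

d((13, -1), (-18, 12)) = 33.6155
d((13, -1), (-9, 24)) = 33.3017
d((13, -1), (-6, 9)) = 21.4709
d((13, -1), (-30, 10)) = 44.3847
d((13, -1), (26, 16)) = 21.4009
d((13, -1), (30, 5)) = 18.0278
d((13, -1), (6, -8)) = 9.8995
d((13, -1), (-30, 3)) = 43.1856
d((-18, 12), (-9, 24)) = 15.0
d((-18, 12), (-6, 9)) = 12.3693
d((-18, 12), (-30, 10)) = 12.1655
d((-18, 12), (26, 16)) = 44.1814
d((-18, 12), (30, 5)) = 48.5077
d((-18, 12), (6, -8)) = 31.241
d((-18, 12), (-30, 3)) = 15.0
d((-9, 24), (-6, 9)) = 15.2971
d((-9, 24), (-30, 10)) = 25.2389
d((-9, 24), (26, 16)) = 35.9026
d((-9, 24), (30, 5)) = 43.382
d((-9, 24), (6, -8)) = 35.3412
d((-9, 24), (-30, 3)) = 29.6985
d((-6, 9), (-30, 10)) = 24.0208
d((-6, 9), (26, 16)) = 32.7567
d((-6, 9), (30, 5)) = 36.2215
d((-6, 9), (6, -8)) = 20.8087
d((-6, 9), (-30, 3)) = 24.7386
d((-30, 10), (26, 16)) = 56.3205
d((-30, 10), (30, 5)) = 60.208
d((-30, 10), (6, -8)) = 40.2492
d((-30, 10), (-30, 3)) = 7.0 <-- minimum
d((26, 16), (30, 5)) = 11.7047
d((26, 16), (6, -8)) = 31.241
d((26, 16), (-30, 3)) = 57.4891
d((30, 5), (6, -8)) = 27.2947
d((30, 5), (-30, 3)) = 60.0333
d((6, -8), (-30, 3)) = 37.6431

Closest pair: (-30, 10) and (-30, 3) with distance 7.0

The closest pair is (-30, 10) and (-30, 3) with Euclidean distance 7.0. For 9 points, brute-force pairwise comparison is shown above. For large n, the divide-and-conquer algorithm (sort by x, recurse on halves, check the dividing strip) achieves O(n log n).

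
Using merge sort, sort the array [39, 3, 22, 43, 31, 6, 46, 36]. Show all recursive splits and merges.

Merge sort trace:

Split: [39, 3, 22, 43, 31, 6, 46, 36] -> [39, 3, 22, 43] and [31, 6, 46, 36]
  Split: [39, 3, 22, 43] -> [39, 3] and [22, 43]
    Split: [39, 3] -> [39] and [3]
    Merge: [39] + [3] -> [3, 39]
    Split: [22, 43] -> [22] and [43]
    Merge: [22] + [43] -> [22, 43]
  Merge: [3, 39] + [22, 43] -> [3, 22, 39, 43]
  Split: [31, 6, 46, 36] -> [31, 6] and [46, 36]
    Split: [31, 6] -> [31] and [6]
    Merge: [31] + [6] -> [6, 31]
    Split: [46, 36] -> [46] and [36]
    Merge: [46] + [36] -> [36, 46]
  Merge: [6, 31] + [36, 46] -> [6, 31, 36, 46]
Merge: [3, 22, 39, 43] + [6, 31, 36, 46] -> [3, 6, 22, 31, 36, 39, 43, 46]

Final sorted array: [3, 6, 22, 31, 36, 39, 43, 46]

The merge sort proceeds by recursively splitting the array and merging sorted halves.
After all merges, the sorted array is [3, 6, 22, 31, 36, 39, 43, 46].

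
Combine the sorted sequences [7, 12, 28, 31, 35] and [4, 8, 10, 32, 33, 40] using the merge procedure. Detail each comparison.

Merging process:

Compare 7 vs 4: take 4 from right. Merged: [4]
Compare 7 vs 8: take 7 from left. Merged: [4, 7]
Compare 12 vs 8: take 8 from right. Merged: [4, 7, 8]
Compare 12 vs 10: take 10 from right. Merged: [4, 7, 8, 10]
Compare 12 vs 32: take 12 from left. Merged: [4, 7, 8, 10, 12]
Compare 28 vs 32: take 28 from left. Merged: [4, 7, 8, 10, 12, 28]
Compare 31 vs 32: take 31 from left. Merged: [4, 7, 8, 10, 12, 28, 31]
Compare 35 vs 32: take 32 from right. Merged: [4, 7, 8, 10, 12, 28, 31, 32]
Compare 35 vs 33: take 33 from right. Merged: [4, 7, 8, 10, 12, 28, 31, 32, 33]
Compare 35 vs 40: take 35 from left. Merged: [4, 7, 8, 10, 12, 28, 31, 32, 33, 35]
Append remaining from right: [40]. Merged: [4, 7, 8, 10, 12, 28, 31, 32, 33, 35, 40]

Final merged array: [4, 7, 8, 10, 12, 28, 31, 32, 33, 35, 40]
Total comparisons: 10

The merged array is [4, 7, 8, 10, 12, 28, 31, 32, 33, 35, 40], requiring 10 comparisons. The merge step runs in O(n) time where n is the total number of elements.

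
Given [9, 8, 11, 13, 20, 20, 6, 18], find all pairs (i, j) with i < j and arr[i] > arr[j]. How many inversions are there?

Finding inversions in [9, 8, 11, 13, 20, 20, 6, 18]:

(0, 1): arr[0]=9 > arr[1]=8
(0, 6): arr[0]=9 > arr[6]=6
(1, 6): arr[1]=8 > arr[6]=6
(2, 6): arr[2]=11 > arr[6]=6
(3, 6): arr[3]=13 > arr[6]=6
(4, 6): arr[4]=20 > arr[6]=6
(4, 7): arr[4]=20 > arr[7]=18
(5, 6): arr[5]=20 > arr[6]=6
(5, 7): arr[5]=20 > arr[7]=18

Total inversions: 9

The array has 9 inversion(s): (0,1), (0,6), (1,6), (2,6), (3,6), (4,6), (4,7), (5,6), (5,7). Each pair (i,j) satisfies i < j and arr[i] > arr[j].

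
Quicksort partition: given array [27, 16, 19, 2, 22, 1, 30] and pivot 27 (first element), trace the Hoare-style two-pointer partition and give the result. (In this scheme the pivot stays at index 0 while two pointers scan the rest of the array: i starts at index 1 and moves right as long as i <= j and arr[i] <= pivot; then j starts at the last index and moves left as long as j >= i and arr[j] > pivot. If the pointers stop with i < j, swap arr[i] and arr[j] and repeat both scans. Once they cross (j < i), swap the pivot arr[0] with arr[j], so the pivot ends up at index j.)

Hoare-style two-pointer partition with pivot = 27:

Initial array: [27, 16, 19, 2, 22, 1, 30]

Pointers start at i = 1, j = 6.
i ends at 6, j ends at 5: the pointers have crossed (j < i), so scanning stops.

Swap pivot arr[0] with arr[5] to place pivot at position 5: [1, 16, 19, 2, 22, 27, 30]
Pivot position: 5

After partitioning with pivot 27, the array becomes [1, 16, 19, 2, 22, 27, 30]. The pivot is placed at index 5. All elements to the left of the pivot are <= 27, and all elements to the right are > 27.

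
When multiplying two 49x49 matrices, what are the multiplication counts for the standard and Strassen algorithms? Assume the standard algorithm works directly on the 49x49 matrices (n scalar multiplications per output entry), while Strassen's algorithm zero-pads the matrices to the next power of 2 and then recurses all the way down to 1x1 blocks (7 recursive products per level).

Matrix multiplication for 49x49 matrices:

Strassen's algorithm requires power-of-2 dimensions. Pad 49x49 to 64x64 (next power of 2).

Standard algorithm: 49^3 = 117649 multiplications
Strassen's algorithm: 7^(log2(64)) = 7^6 = 117649 multiplications
Savings: 117649 - 117649 = 0 multiplications

Standard: 117649 multiplications (49^3). Strassen: 117649 multiplications (7^6, after padding to 64x64). Strassen reduces 8 recursive multiplications to 7 at each level.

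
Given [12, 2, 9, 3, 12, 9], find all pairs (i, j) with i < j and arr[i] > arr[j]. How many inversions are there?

Finding inversions in [12, 2, 9, 3, 12, 9]:

(0, 1): arr[0]=12 > arr[1]=2
(0, 2): arr[0]=12 > arr[2]=9
(0, 3): arr[0]=12 > arr[3]=3
(0, 5): arr[0]=12 > arr[5]=9
(2, 3): arr[2]=9 > arr[3]=3
(4, 5): arr[4]=12 > arr[5]=9

Total inversions: 6

The array has 6 inversion(s): (0,1), (0,2), (0,3), (0,5), (2,3), (4,5). Each pair (i,j) satisfies i < j and arr[i] > arr[j].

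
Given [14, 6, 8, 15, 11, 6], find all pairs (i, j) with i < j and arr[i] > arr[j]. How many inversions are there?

Finding inversions in [14, 6, 8, 15, 11, 6]:

(0, 1): arr[0]=14 > arr[1]=6
(0, 2): arr[0]=14 > arr[2]=8
(0, 4): arr[0]=14 > arr[4]=11
(0, 5): arr[0]=14 > arr[5]=6
(2, 5): arr[2]=8 > arr[5]=6
(3, 4): arr[3]=15 > arr[4]=11
(3, 5): arr[3]=15 > arr[5]=6
(4, 5): arr[4]=11 > arr[5]=6

Total inversions: 8

The array has 8 inversion(s): (0,1), (0,2), (0,4), (0,5), (2,5), (3,4), (3,5), (4,5). Each pair (i,j) satisfies i < j and arr[i] > arr[j].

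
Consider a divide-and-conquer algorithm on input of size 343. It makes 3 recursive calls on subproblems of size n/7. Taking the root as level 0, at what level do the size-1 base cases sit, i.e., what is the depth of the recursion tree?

For divide and conquer with division factor 7:

Problem sizes at each level:
Level 0: 343
Level 1: 49
Level 2: 7
Level 3: 1

The root is level 0 and the size-1 base case is level 3 (the tree spans levels 0 through 3, i.e. 4 levels counting the root), so the depth is the number of divisions: log_7(343) = 3

The recursion tree depth is log_7(343) = 3. At each level, the problem size is divided by 7, so it takes 3 divisions to reduce to a base case of size 1. The algorithm makes 3 recursive calls at each level.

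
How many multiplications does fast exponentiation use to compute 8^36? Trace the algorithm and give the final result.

Computing 8^36 by squaring (build up from 8^1; each line after the first costs one multiplication):

8^1 = 8
8^2 = (8^1)^2 = 8^2 = 64
8^4 = (8^2)^2 = 64^2 = 4096
8^8 = (8^4)^2 = 4096^2 = 16777216
8^9 = 8 * 8^8 = 8 * 16777216 = 134217728
8^18 = (8^9)^2 = 134217728^2 = 18014398509481984
8^36 = (8^18)^2 = 18014398509481984^2 = 324518553658426726783156020576256

Result: 324518553658426726783156020576256
Multiplications needed: 6 (6 lines after 8^1)

8^36 = 324518553658426726783156020576256. Using exponentiation by squaring, this requires 6 multiplications. The key idea: if the exponent is even, square the half-power; if odd, multiply by the base once.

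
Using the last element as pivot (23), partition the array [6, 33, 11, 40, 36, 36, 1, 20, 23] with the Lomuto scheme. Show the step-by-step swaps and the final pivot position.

Lomuto partition with pivot = 23:

Initial array: [6, 33, 11, 40, 36, 36, 1, 20, 23]

arr[0]=6 <= 23: swap with position 0, array becomes [6, 33, 11, 40, 36, 36, 1, 20, 23]
arr[1]=33 > 23: no swap
arr[2]=11 <= 23: swap with position 1, array becomes [6, 11, 33, 40, 36, 36, 1, 20, 23]
arr[3]=40 > 23: no swap
arr[4]=36 > 23: no swap
arr[5]=36 > 23: no swap
arr[6]=1 <= 23: swap with position 2, array becomes [6, 11, 1, 40, 36, 36, 33, 20, 23]
arr[7]=20 <= 23: swap with position 3, array becomes [6, 11, 1, 20, 36, 36, 33, 40, 23]

Place pivot at position 4: [6, 11, 1, 20, 23, 36, 33, 40, 36]
Pivot position: 4

After partitioning with pivot 23, the array becomes [6, 11, 1, 20, 23, 36, 33, 40, 36]. The pivot is placed at index 4. All elements to the left of the pivot are <= 23, and all elements to the right are > 23.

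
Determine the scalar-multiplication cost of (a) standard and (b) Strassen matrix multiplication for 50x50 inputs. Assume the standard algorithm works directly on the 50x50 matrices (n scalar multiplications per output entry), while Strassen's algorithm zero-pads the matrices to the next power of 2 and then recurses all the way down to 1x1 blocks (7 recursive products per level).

Matrix multiplication for 50x50 matrices:

Strassen's algorithm requires power-of-2 dimensions. Pad 50x50 to 64x64 (next power of 2).

Standard algorithm: 50^3 = 125000 multiplications
Strassen's algorithm: 7^(log2(64)) = 7^6 = 117649 multiplications
Savings: 125000 - 117649 = 7351 multiplications

Standard: 125000 multiplications (50^3). Strassen: 117649 multiplications (7^6, after padding to 64x64). Strassen reduces 8 recursive multiplications to 7 at each level.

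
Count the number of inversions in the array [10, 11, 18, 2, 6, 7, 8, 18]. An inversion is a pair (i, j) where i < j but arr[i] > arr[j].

Finding inversions in [10, 11, 18, 2, 6, 7, 8, 18]:

(0, 3): arr[0]=10 > arr[3]=2
(0, 4): arr[0]=10 > arr[4]=6
(0, 5): arr[0]=10 > arr[5]=7
(0, 6): arr[0]=10 > arr[6]=8
(1, 3): arr[1]=11 > arr[3]=2
(1, 4): arr[1]=11 > arr[4]=6
(1, 5): arr[1]=11 > arr[5]=7
(1, 6): arr[1]=11 > arr[6]=8
(2, 3): arr[2]=18 > arr[3]=2
(2, 4): arr[2]=18 > arr[4]=6
(2, 5): arr[2]=18 > arr[5]=7
(2, 6): arr[2]=18 > arr[6]=8

Total inversions: 12

The array has 12 inversion(s): (0,3), (0,4), (0,5), (0,6), (1,3), (1,4), (1,5), (1,6), (2,3), (2,4), (2,5), (2,6). Each pair (i,j) satisfies i < j and arr[i] > arr[j].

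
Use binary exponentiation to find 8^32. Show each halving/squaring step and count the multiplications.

Computing 8^32 by squaring (build up from 8^1; each line after the first costs one multiplication):

8^1 = 8
8^2 = (8^1)^2 = 8^2 = 64
8^4 = (8^2)^2 = 64^2 = 4096
8^8 = (8^4)^2 = 4096^2 = 16777216
8^16 = (8^8)^2 = 16777216^2 = 281474976710656
8^32 = (8^16)^2 = 281474976710656^2 = 79228162514264337593543950336

Result: 79228162514264337593543950336
Multiplications needed: 5 (5 lines after 8^1)

8^32 = 79228162514264337593543950336. Using exponentiation by squaring, this requires 5 multiplications. The key idea: if the exponent is even, square the half-power; if odd, multiply by the base once.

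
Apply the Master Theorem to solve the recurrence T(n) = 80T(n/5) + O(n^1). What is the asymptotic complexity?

Master Theorem for T(n) = 80T(n/5) + O(n^1):

a = 80, b = 5, c = 1
log_b(a) = log_5(80) = 2.7227

Case 1: c = 1 < log_5(80) = 2.7227
T(n) = O(n^(log_5 80))

For T(n) = 80T(n/5) + O(n^1): log_5(80) = 2.7227. This is Case 1 of the Master Theorem (c < log_b(a), work dominated by leaves), giving O(n^(log_5 80)).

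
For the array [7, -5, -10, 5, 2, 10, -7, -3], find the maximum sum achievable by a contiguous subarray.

Using Kadane's algorithm on [7, -5, -10, 5, 2, 10, -7, -3]:

Scanning through the array:
Position 1 (value -5): max_ending_here = 2, max_so_far = 7
Position 2 (value -10): max_ending_here = -8, max_so_far = 7
Position 3 (value 5): max_ending_here = 5, max_so_far = 7
Position 4 (value 2): max_ending_here = 7, max_so_far = 7
Position 5 (value 10): max_ending_here = 17, max_so_far = 17
Position 6 (value -7): max_ending_here = 10, max_so_far = 17
Position 7 (value -3): max_ending_here = 7, max_so_far = 17

Maximum subarray: [5, 2, 10]
Maximum sum: 17

The maximum subarray is [5, 2, 10] with sum 17. This subarray runs from index 3 to index 5.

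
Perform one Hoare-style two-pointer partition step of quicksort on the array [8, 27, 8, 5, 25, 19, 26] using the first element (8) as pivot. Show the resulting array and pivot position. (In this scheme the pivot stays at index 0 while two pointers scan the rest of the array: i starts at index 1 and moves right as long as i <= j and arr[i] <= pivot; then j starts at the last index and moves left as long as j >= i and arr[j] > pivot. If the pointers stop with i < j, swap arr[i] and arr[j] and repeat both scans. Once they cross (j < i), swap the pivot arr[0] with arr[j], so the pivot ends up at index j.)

Hoare-style two-pointer partition with pivot = 8:

Initial array: [8, 27, 8, 5, 25, 19, 26]

Pointers start at i = 1, j = 6.
i stops at index 1 (arr[1]=27 > 8), j stops at index 3 (arr[3]=5 <= 8): swap arr[1] and arr[3], array becomes [8, 5, 8, 27, 25, 19, 26]
i ends at 3, j ends at 2: the pointers have crossed (j < i), so scanning stops.

Swap pivot arr[0] with arr[2] to place pivot at position 2: [8, 5, 8, 27, 25, 19, 26]
Pivot position: 2

After partitioning with pivot 8, the array becomes [8, 5, 8, 27, 25, 19, 26]. The pivot is placed at index 2. All elements to the left of the pivot are <= 8, and all elements to the right are > 8.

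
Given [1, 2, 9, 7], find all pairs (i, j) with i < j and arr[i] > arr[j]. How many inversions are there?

Finding inversions in [1, 2, 9, 7]:

(2, 3): arr[2]=9 > arr[3]=7

Total inversions: 1

The array has 1 inversion(s): (2,3). Each pair (i,j) satisfies i < j and arr[i] > arr[j].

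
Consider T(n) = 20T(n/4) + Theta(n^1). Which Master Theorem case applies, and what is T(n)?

Master Theorem for T(n) = 20T(n/4) + O(n^1):

a = 20, b = 4, c = 1
log_b(a) = log_4(20) = 2.1610

Case 1: c = 1 < log_4(20) = 2.1610
T(n) = O(n^(log_4 20))

For T(n) = 20T(n/4) + O(n^1): log_4(20) = 2.1610. This is Case 1 of the Master Theorem (c < log_b(a), work dominated by leaves), giving O(n^(log_4 20)).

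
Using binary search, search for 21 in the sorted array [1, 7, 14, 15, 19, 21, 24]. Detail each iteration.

Binary search for 21 in [1, 7, 14, 15, 19, 21, 24]:

lo=0, hi=6, mid=3, arr[mid]=15 -> 15 < 21, search right half
lo=4, hi=6, mid=5, arr[mid]=21 -> Found target at index 5!

Binary search finds 21 at index 5 after 2 comparisons. The search repeatedly halves the search space by comparing with the middle element.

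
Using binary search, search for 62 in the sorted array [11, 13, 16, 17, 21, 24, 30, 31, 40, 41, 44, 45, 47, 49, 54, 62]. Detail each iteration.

Binary search for 62 in [11, 13, 16, 17, 21, 24, 30, 31, 40, 41, 44, 45, 47, 49, 54, 62]:

lo=0, hi=15, mid=7, arr[mid]=31 -> 31 < 62, search right half
lo=8, hi=15, mid=11, arr[mid]=45 -> 45 < 62, search right half
lo=12, hi=15, mid=13, arr[mid]=49 -> 49 < 62, search right half
lo=14, hi=15, mid=14, arr[mid]=54 -> 54 < 62, search right half
lo=15, hi=15, mid=15, arr[mid]=62 -> Found target at index 15!

Binary search finds 62 at index 15 after 5 comparisons. The search repeatedly halves the search space by comparing with the middle element.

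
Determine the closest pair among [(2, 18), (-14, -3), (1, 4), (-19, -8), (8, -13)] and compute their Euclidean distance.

Computing all pairwise distances among 5 points:

d((2, 18), (-14, -3)) = 26.4008
d((2, 18), (1, 4)) = 14.0357
d((2, 18), (-19, -8)) = 33.4215
d((2, 18), (8, -13)) = 31.5753
d((-14, -3), (1, 4)) = 16.5529
d((-14, -3), (-19, -8)) = 7.0711 <-- minimum
d((-14, -3), (8, -13)) = 24.1661
d((1, 4), (-19, -8)) = 23.3238
d((1, 4), (8, -13)) = 18.3848
d((-19, -8), (8, -13)) = 27.4591

Closest pair: (-14, -3) and (-19, -8) with distance 7.0711

The closest pair is (-14, -3) and (-19, -8) with Euclidean distance 7.0711. For 5 points, brute-force pairwise comparison is shown above. For large n, the divide-and-conquer algorithm (sort by x, recurse on halves, check the dividing strip) achieves O(n log n).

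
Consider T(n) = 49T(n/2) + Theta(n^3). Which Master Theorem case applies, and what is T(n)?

Master Theorem for T(n) = 49T(n/2) + O(n^3):

a = 49, b = 2, c = 3
log_b(a) = log_2(49) = 5.6147

Case 1: c = 3 < log_2(49) = 5.6147
T(n) = O(n^(log_2 49))

For T(n) = 49T(n/2) + O(n^3): log_2(49) = 5.6147. This is Case 1 of the Master Theorem (c < log_b(a), work dominated by leaves), giving O(n^(log_2 49)).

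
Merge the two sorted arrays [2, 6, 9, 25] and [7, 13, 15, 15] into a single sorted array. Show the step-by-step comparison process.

Merging process:

Compare 2 vs 7: take 2 from left. Merged: [2]
Compare 6 vs 7: take 6 from left. Merged: [2, 6]
Compare 9 vs 7: take 7 from right. Merged: [2, 6, 7]
Compare 9 vs 13: take 9 from left. Merged: [2, 6, 7, 9]
Compare 25 vs 13: take 13 from right. Merged: [2, 6, 7, 9, 13]
Compare 25 vs 15: take 15 from right. Merged: [2, 6, 7, 9, 13, 15]
Compare 25 vs 15: take 15 from right. Merged: [2, 6, 7, 9, 13, 15, 15]
Append remaining from left: [25]. Merged: [2, 6, 7, 9, 13, 15, 15, 25]

Final merged array: [2, 6, 7, 9, 13, 15, 15, 25]
Total comparisons: 7

The merged array is [2, 6, 7, 9, 13, 15, 15, 25], requiring 7 comparisons. The merge step runs in O(n) time where n is the total number of elements.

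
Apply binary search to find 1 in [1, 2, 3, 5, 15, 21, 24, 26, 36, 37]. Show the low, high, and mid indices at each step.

Binary search for 1 in [1, 2, 3, 5, 15, 21, 24, 26, 36, 37]:

lo=0, hi=9, mid=4, arr[mid]=15 -> 15 > 1, search left half
lo=0, hi=3, mid=1, arr[mid]=2 -> 2 > 1, search left half
lo=0, hi=0, mid=0, arr[mid]=1 -> Found target at index 0!

Binary search finds 1 at index 0 after 3 comparisons. The search repeatedly halves the search space by comparing with the middle element.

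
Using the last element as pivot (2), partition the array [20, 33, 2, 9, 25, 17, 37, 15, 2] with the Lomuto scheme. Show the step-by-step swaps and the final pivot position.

Lomuto partition with pivot = 2:

Initial array: [20, 33, 2, 9, 25, 17, 37, 15, 2]

arr[0]=20 > 2: no swap
arr[1]=33 > 2: no swap
arr[2]=2 <= 2: swap with position 0, array becomes [2, 33, 20, 9, 25, 17, 37, 15, 2]
arr[3]=9 > 2: no swap
arr[4]=25 > 2: no swap
arr[5]=17 > 2: no swap
arr[6]=37 > 2: no swap
arr[7]=15 > 2: no swap

Place pivot at position 1: [2, 2, 20, 9, 25, 17, 37, 15, 33]
Pivot position: 1

After partitioning with pivot 2, the array becomes [2, 2, 20, 9, 25, 17, 37, 15, 33]. The pivot is placed at index 1. All elements to the left of the pivot are <= 2, and all elements to the right are > 2.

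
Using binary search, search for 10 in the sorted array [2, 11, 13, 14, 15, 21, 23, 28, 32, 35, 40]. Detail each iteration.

Binary search for 10 in [2, 11, 13, 14, 15, 21, 23, 28, 32, 35, 40]:

lo=0, hi=10, mid=5, arr[mid]=21 -> 21 > 10, search left half
lo=0, hi=4, mid=2, arr[mid]=13 -> 13 > 10, search left half
lo=0, hi=1, mid=0, arr[mid]=2 -> 2 < 10, search right half
lo=1, hi=1, mid=1, arr[mid]=11 -> 11 > 10, search left half
lo=1 > hi=0, target 10 not found

Binary search determines that 10 is not in the array after 4 comparisons. The search space was exhausted without finding the target.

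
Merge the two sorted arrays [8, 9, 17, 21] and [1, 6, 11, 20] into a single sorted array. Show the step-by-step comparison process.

Merging process:

Compare 8 vs 1: take 1 from right. Merged: [1]
Compare 8 vs 6: take 6 from right. Merged: [1, 6]
Compare 8 vs 11: take 8 from left. Merged: [1, 6, 8]
Compare 9 vs 11: take 9 from left. Merged: [1, 6, 8, 9]
Compare 17 vs 11: take 11 from right. Merged: [1, 6, 8, 9, 11]
Compare 17 vs 20: take 17 from left. Merged: [1, 6, 8, 9, 11, 17]
Compare 21 vs 20: take 20 from right. Merged: [1, 6, 8, 9, 11, 17, 20]
Append remaining from left: [21]. Merged: [1, 6, 8, 9, 11, 17, 20, 21]

Final merged array: [1, 6, 8, 9, 11, 17, 20, 21]
Total comparisons: 7

The merged array is [1, 6, 8, 9, 11, 17, 20, 21], requiring 7 comparisons. The merge step runs in O(n) time where n is the total number of elements.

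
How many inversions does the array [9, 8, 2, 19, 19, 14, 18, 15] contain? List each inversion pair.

Finding inversions in [9, 8, 2, 19, 19, 14, 18, 15]:

(0, 1): arr[0]=9 > arr[1]=8
(0, 2): arr[0]=9 > arr[2]=2
(1, 2): arr[1]=8 > arr[2]=2
(3, 5): arr[3]=19 > arr[5]=14
(3, 6): arr[3]=19 > arr[6]=18
(3, 7): arr[3]=19 > arr[7]=15
(4, 5): arr[4]=19 > arr[5]=14
(4, 6): arr[4]=19 > arr[6]=18
(4, 7): arr[4]=19 > arr[7]=15
(6, 7): arr[6]=18 > arr[7]=15

Total inversions: 10

The array has 10 inversion(s): (0,1), (0,2), (1,2), (3,5), (3,6), (3,7), (4,5), (4,6), (4,7), (6,7). Each pair (i,j) satisfies i < j and arr[i] > arr[j].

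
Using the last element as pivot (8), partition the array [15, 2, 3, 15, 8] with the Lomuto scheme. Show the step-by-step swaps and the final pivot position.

Lomuto partition with pivot = 8:

Initial array: [15, 2, 3, 15, 8]

arr[0]=15 > 8: no swap
arr[1]=2 <= 8: swap with position 0, array becomes [2, 15, 3, 15, 8]
arr[2]=3 <= 8: swap with position 1, array becomes [2, 3, 15, 15, 8]
arr[3]=15 > 8: no swap

Place pivot at position 2: [2, 3, 8, 15, 15]
Pivot position: 2

After partitioning with pivot 8, the array becomes [2, 3, 8, 15, 15]. The pivot is placed at index 2. All elements to the left of the pivot are <= 8, and all elements to the right are > 8.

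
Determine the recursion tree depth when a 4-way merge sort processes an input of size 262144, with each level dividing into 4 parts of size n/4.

For divide and conquer with division factor 4:

Problem sizes at each level:
Level 0: 262144
Level 1: 65536
Level 2: 16384
Level 3: 4096
Level 4: 1024
Level 5: 256
Level 6: 64
Level 7: 16
Level 8: 4
Level 9: 1

The root is level 0 and the size-1 base case is level 9 (the tree spans levels 0 through 9, i.e. 10 levels counting the root), so the depth is the number of divisions: log_4(262144) = 9

The recursion tree depth is log_4(262144) = 9. At each level, the problem size is divided by 4, so it takes 9 divisions to reduce to a base case of size 1. The algorithm makes 4 recursive calls at each level.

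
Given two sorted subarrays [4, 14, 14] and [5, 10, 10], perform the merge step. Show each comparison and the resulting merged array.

Merging process:

Compare 4 vs 5: take 4 from left. Merged: [4]
Compare 14 vs 5: take 5 from right. Merged: [4, 5]
Compare 14 vs 10: take 10 from right. Merged: [4, 5, 10]
Compare 14 vs 10: take 10 from right. Merged: [4, 5, 10, 10]
Append remaining from left: [14, 14]. Merged: [4, 5, 10, 10, 14, 14]

Final merged array: [4, 5, 10, 10, 14, 14]
Total comparisons: 4

The merged array is [4, 5, 10, 10, 14, 14], requiring 4 comparisons. The merge step runs in O(n) time where n is the total number of elements.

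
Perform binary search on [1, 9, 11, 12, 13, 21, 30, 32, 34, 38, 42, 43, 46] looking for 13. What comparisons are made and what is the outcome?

Binary search for 13 in [1, 9, 11, 12, 13, 21, 30, 32, 34, 38, 42, 43, 46]:

lo=0, hi=12, mid=6, arr[mid]=30 -> 30 > 13, search left half
lo=0, hi=5, mid=2, arr[mid]=11 -> 11 < 13, search right half
lo=3, hi=5, mid=4, arr[mid]=13 -> Found target at index 4!

Binary search finds 13 at index 4 after 3 comparisons. The search repeatedly halves the search space by comparing with the middle element.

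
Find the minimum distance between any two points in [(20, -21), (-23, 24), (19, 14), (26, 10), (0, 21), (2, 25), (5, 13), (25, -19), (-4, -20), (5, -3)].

Computing all pairwise distances among 10 points:

d((20, -21), (-23, 24)) = 62.2415
d((20, -21), (19, 14)) = 35.0143
d((20, -21), (26, 10)) = 31.5753
d((20, -21), (0, 21)) = 46.5188
d((20, -21), (2, 25)) = 49.3964
d((20, -21), (5, 13)) = 37.1618
d((20, -21), (25, -19)) = 5.3852
d((20, -21), (-4, -20)) = 24.0208
d((20, -21), (5, -3)) = 23.4307
d((-23, 24), (19, 14)) = 43.1741
d((-23, 24), (26, 10)) = 50.9608
d((-23, 24), (0, 21)) = 23.1948
d((-23, 24), (2, 25)) = 25.02
d((-23, 24), (5, 13)) = 30.0832
d((-23, 24), (25, -19)) = 64.4438
d((-23, 24), (-4, -20)) = 47.927
d((-23, 24), (5, -3)) = 38.8973
d((19, 14), (26, 10)) = 8.0623
d((19, 14), (0, 21)) = 20.2485
d((19, 14), (2, 25)) = 20.2485
d((19, 14), (5, 13)) = 14.0357
d((19, 14), (25, -19)) = 33.541
d((19, 14), (-4, -20)) = 41.0488
d((19, 14), (5, -3)) = 22.0227
d((26, 10), (0, 21)) = 28.2312
d((26, 10), (2, 25)) = 28.3019
d((26, 10), (5, 13)) = 21.2132
d((26, 10), (25, -19)) = 29.0172
d((26, 10), (-4, -20)) = 42.4264
d((26, 10), (5, -3)) = 24.6982
d((0, 21), (2, 25)) = 4.4721 <-- minimum
d((0, 21), (5, 13)) = 9.434
d((0, 21), (25, -19)) = 47.1699
d((0, 21), (-4, -20)) = 41.1947
d((0, 21), (5, -3)) = 24.5153
d((2, 25), (5, 13)) = 12.3693
d((2, 25), (25, -19)) = 49.6488
d((2, 25), (-4, -20)) = 45.3982
d((2, 25), (5, -3)) = 28.1603
d((5, 13), (25, -19)) = 37.7359
d((5, 13), (-4, -20)) = 34.2053
d((5, 13), (5, -3)) = 16.0
d((25, -19), (-4, -20)) = 29.0172
d((25, -19), (5, -3)) = 25.6125
d((-4, -20), (5, -3)) = 19.2354

Closest pair: (0, 21) and (2, 25) with distance 4.4721

The closest pair is (0, 21) and (2, 25) with Euclidean distance 4.4721. For 10 points, brute-force pairwise comparison is shown above. For large n, the divide-and-conquer algorithm (sort by x, recurse on halves, check the dividing strip) achieves O(n log n).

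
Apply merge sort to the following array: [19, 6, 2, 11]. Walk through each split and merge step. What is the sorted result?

Merge sort trace:

Split: [19, 6, 2, 11] -> [19, 6] and [2, 11]
  Split: [19, 6] -> [19] and [6]
  Merge: [19] + [6] -> [6, 19]
  Split: [2, 11] -> [2] and [11]
  Merge: [2] + [11] -> [2, 11]
Merge: [6, 19] + [2, 11] -> [2, 6, 11, 19]

Final sorted array: [2, 6, 11, 19]

The merge sort proceeds by recursively splitting the array and merging sorted halves.
After all merges, the sorted array is [2, 6, 11, 19].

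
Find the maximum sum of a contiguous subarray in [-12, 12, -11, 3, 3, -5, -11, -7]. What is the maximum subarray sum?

Using Kadane's algorithm on [-12, 12, -11, 3, 3, -5, -11, -7]:

Scanning through the array:
Position 1 (value 12): max_ending_here = 12, max_so_far = 12
Position 2 (value -11): max_ending_here = 1, max_so_far = 12
Position 3 (value 3): max_ending_here = 4, max_so_far = 12
Position 4 (value 3): max_ending_here = 7, max_so_far = 12
Position 5 (value -5): max_ending_here = 2, max_so_far = 12
Position 6 (value -11): max_ending_here = -9, max_so_far = 12
Position 7 (value -7): max_ending_here = -7, max_so_far = 12

Maximum subarray: [12]
Maximum sum: 12

The maximum subarray is [12] with sum 12. This subarray runs from index 1 to index 1.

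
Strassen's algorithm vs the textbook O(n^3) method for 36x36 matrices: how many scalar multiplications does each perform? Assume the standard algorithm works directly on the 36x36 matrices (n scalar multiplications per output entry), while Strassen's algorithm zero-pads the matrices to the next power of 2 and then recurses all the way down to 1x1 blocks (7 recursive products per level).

Matrix multiplication for 36x36 matrices:

Strassen's algorithm requires power-of-2 dimensions. Pad 36x36 to 64x64 (next power of 2).

Standard algorithm: 36^3 = 46656 multiplications
Strassen's algorithm: 7^(log2(64)) = 7^6 = 117649 multiplications
Difference: 46656 - 117649 = -70993 (Strassen uses MORE here due to padding overhead — for small or just-over-power-of-2 n, padding can outweigh the per-level savings)

Standard: 46656 multiplications (36^3). Strassen: 117649 multiplications (7^6, after padding to 64x64). Strassen reduces 8 recursive multiplications to 7 at each level.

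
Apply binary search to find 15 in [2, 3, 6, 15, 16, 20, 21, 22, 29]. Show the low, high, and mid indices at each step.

Binary search for 15 in [2, 3, 6, 15, 16, 20, 21, 22, 29]:

lo=0, hi=8, mid=4, arr[mid]=16 -> 16 > 15, search left half
lo=0, hi=3, mid=1, arr[mid]=3 -> 3 < 15, search right half
lo=2, hi=3, mid=2, arr[mid]=6 -> 6 < 15, search right half
lo=3, hi=3, mid=3, arr[mid]=15 -> Found target at index 3!

Binary search finds 15 at index 3 after 4 comparisons. The search repeatedly halves the search space by comparing with the middle element.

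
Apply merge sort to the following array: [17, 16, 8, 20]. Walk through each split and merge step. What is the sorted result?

Merge sort trace:

Split: [17, 16, 8, 20] -> [17, 16] and [8, 20]
  Split: [17, 16] -> [17] and [16]
  Merge: [17] + [16] -> [16, 17]
  Split: [8, 20] -> [8] and [20]
  Merge: [8] + [20] -> [8, 20]
Merge: [16, 17] + [8, 20] -> [8, 16, 17, 20]

Final sorted array: [8, 16, 17, 20]

The merge sort proceeds by recursively splitting the array and merging sorted halves.
After all merges, the sorted array is [8, 16, 17, 20].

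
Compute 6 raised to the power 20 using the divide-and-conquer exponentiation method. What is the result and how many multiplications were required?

Computing 6^20 by squaring (build up from 6^1; each line after the first costs one multiplication):

6^1 = 6
6^2 = (6^1)^2 = 6^2 = 36
6^4 = (6^2)^2 = 36^2 = 1296
6^5 = 6 * 6^4 = 6 * 1296 = 7776
6^10 = (6^5)^2 = 7776^2 = 60466176
6^20 = (6^10)^2 = 60466176^2 = 3656158440062976

Result: 3656158440062976
Multiplications needed: 5 (5 lines after 6^1)

6^20 = 3656158440062976. Using exponentiation by squaring, this requires 5 multiplications. The key idea: if the exponent is even, square the half-power; if odd, multiply by the base once.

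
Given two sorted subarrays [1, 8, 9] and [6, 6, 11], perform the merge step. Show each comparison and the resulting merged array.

Merging process:

Compare 1 vs 6: take 1 from left. Merged: [1]
Compare 8 vs 6: take 6 from right. Merged: [1, 6]
Compare 8 vs 6: take 6 from right. Merged: [1, 6, 6]
Compare 8 vs 11: take 8 from left. Merged: [1, 6, 6, 8]
Compare 9 vs 11: take 9 from left. Merged: [1, 6, 6, 8, 9]
Append remaining from right: [11]. Merged: [1, 6, 6, 8, 9, 11]

Final merged array: [1, 6, 6, 8, 9, 11]
Total comparisons: 5

The merged array is [1, 6, 6, 8, 9, 11], requiring 5 comparisons. The merge step runs in O(n) time where n is the total number of elements.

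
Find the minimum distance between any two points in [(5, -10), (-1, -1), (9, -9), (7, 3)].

Computing all pairwise distances among 4 points:

d((5, -10), (-1, -1)) = 10.8167
d((5, -10), (9, -9)) = 4.1231 <-- minimum
d((5, -10), (7, 3)) = 13.1529
d((-1, -1), (9, -9)) = 12.8062
d((-1, -1), (7, 3)) = 8.9443
d((9, -9), (7, 3)) = 12.1655

Closest pair: (5, -10) and (9, -9) with distance 4.1231

The closest pair is (5, -10) and (9, -9) with Euclidean distance 4.1231. For 4 points, brute-force pairwise comparison is shown above. For large n, the divide-and-conquer algorithm (sort by x, recurse on halves, check the dividing strip) achieves O(n log n).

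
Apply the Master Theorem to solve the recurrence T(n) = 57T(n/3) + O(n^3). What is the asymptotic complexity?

Master Theorem for T(n) = 57T(n/3) + O(n^3):

a = 57, b = 3, c = 3
log_b(a) = log_3(57) = 3.6801

Case 1: c = 3 < log_3(57) = 3.6801
T(n) = O(n^(log_3 57))

For T(n) = 57T(n/3) + O(n^3): log_3(57) = 3.6801. This is Case 1 of the Master Theorem (c < log_b(a), work dominated by leaves), giving O(n^(log_3 57)).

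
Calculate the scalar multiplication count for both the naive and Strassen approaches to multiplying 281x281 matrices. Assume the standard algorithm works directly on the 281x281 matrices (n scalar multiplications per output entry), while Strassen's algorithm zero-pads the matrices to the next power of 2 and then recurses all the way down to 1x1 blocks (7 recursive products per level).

Matrix multiplication for 281x281 matrices:

Strassen's algorithm requires power-of-2 dimensions. Pad 281x281 to 512x512 (next power of 2).

Standard algorithm: 281^3 = 22188041 multiplications
Strassen's algorithm: 7^(log2(512)) = 7^9 = 40353607 multiplications
Difference: 22188041 - 40353607 = -18165566 (Strassen uses MORE here due to padding overhead — for small or just-over-power-of-2 n, padding can outweigh the per-level savings)

Standard: 22188041 multiplications (281^3). Strassen: 40353607 multiplications (7^9, after padding to 512x512). Strassen reduces 8 recursive multiplications to 7 at each level.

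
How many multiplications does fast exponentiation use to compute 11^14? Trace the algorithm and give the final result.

Computing 11^14 by squaring (build up from 11^1; each line after the first costs one multiplication):

11^1 = 11
11^2 = (11^1)^2 = 11^2 = 121
11^3 = 11 * 11^2 = 11 * 121 = 1331
11^6 = (11^3)^2 = 1331^2 = 1771561
11^7 = 11 * 11^6 = 11 * 1771561 = 19487171
11^14 = (11^7)^2 = 19487171^2 = 379749833583241

Result: 379749833583241
Multiplications needed: 5 (5 lines after 11^1)

11^14 = 379749833583241. Using exponentiation by squaring, this requires 5 multiplications. The key idea: if the exponent is even, square the half-power; if odd, multiply by the base once.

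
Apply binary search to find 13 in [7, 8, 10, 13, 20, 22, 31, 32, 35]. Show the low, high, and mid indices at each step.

Binary search for 13 in [7, 8, 10, 13, 20, 22, 31, 32, 35]:

lo=0, hi=8, mid=4, arr[mid]=20 -> 20 > 13, search left half
lo=0, hi=3, mid=1, arr[mid]=8 -> 8 < 13, search right half
lo=2, hi=3, mid=2, arr[mid]=10 -> 10 < 13, search right half
lo=3, hi=3, mid=3, arr[mid]=13 -> Found target at index 3!

Binary search finds 13 at index 3 after 4 comparisons. The search repeatedly halves the search space by comparing with the middle element.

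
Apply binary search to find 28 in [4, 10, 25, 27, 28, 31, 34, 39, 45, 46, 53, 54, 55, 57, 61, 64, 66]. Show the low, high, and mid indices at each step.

Binary search for 28 in [4, 10, 25, 27, 28, 31, 34, 39, 45, 46, 53, 54, 55, 57, 61, 64, 66]:

lo=0, hi=16, mid=8, arr[mid]=45 -> 45 > 28, search left half
lo=0, hi=7, mid=3, arr[mid]=27 -> 27 < 28, search right half
lo=4, hi=7, mid=5, arr[mid]=31 -> 31 > 28, search left half
lo=4, hi=4, mid=4, arr[mid]=28 -> Found target at index 4!

Binary search finds 28 at index 4 after 4 comparisons. The search repeatedly halves the search space by comparing with the middle element.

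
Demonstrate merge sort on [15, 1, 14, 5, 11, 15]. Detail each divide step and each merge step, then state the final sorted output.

Merge sort trace:

Split: [15, 1, 14, 5, 11, 15] -> [15, 1, 14] and [5, 11, 15]
  Split: [15, 1, 14] -> [15] and [1, 14]
    Split: [1, 14] -> [1] and [14]
    Merge: [1] + [14] -> [1, 14]
  Merge: [15] + [1, 14] -> [1, 14, 15]
  Split: [5, 11, 15] -> [5] and [11, 15]
    Split: [11, 15] -> [11] and [15]
    Merge: [11] + [15] -> [11, 15]
  Merge: [5] + [11, 15] -> [5, 11, 15]
Merge: [1, 14, 15] + [5, 11, 15] -> [1, 5, 11, 14, 15, 15]

Final sorted array: [1, 5, 11, 14, 15, 15]

The merge sort proceeds by recursively splitting the array and merging sorted halves.
After all merges, the sorted array is [1, 5, 11, 14, 15, 15].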